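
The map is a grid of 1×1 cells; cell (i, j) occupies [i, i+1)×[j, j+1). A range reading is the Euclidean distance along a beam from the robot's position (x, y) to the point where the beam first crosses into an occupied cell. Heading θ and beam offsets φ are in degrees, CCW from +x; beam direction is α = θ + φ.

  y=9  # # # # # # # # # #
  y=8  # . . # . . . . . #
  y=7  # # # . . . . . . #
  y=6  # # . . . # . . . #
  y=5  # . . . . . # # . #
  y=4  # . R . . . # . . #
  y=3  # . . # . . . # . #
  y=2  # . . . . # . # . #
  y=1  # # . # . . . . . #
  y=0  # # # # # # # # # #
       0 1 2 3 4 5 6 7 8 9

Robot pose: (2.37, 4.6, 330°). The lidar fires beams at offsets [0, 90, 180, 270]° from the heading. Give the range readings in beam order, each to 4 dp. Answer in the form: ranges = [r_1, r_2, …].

beam 1: φ=0°, α=330°
  d=(0.8660,-0.5000)  start (2,4)  tX=0.7275 tY=1.2000  stride 1/|dx|=1.1547 1/|dy|=2.0000
    cross x-line → (3,4), t=0.7275
    cross y-line → (3,3), t=1.2000 (wall)
  → r_1 = 1.2000
beam 2: φ=90°, α=60°
  d=(0.5000,0.8660)  start (2,4)  tX=1.2600 tY=0.4619  stride 1/|dx|=2.0000 1/|dy|=1.1547
    cross y-line → (2,5), t=0.4619
    cross x-line → (3,5), t=1.2600
    cross y-line → (3,6), t=1.6166
    cross y-line → (3,7), t=2.7713
    cross x-line → (4,7), t=3.2600
    cross y-line → (4,8), t=3.9260
    cross y-line → (4,9), t=5.0807 (wall)
  → r_2 = 5.0807
beam 3: φ=180°, α=150°
  d=(-0.8660,0.5000)  start (2,4)  tX=0.4272 tY=0.8000  stride 1/|dx|=1.1547 1/|dy|=2.0000
    cross x-line → (1,4), t=0.4272
    cross y-line → (1,5), t=0.8000
    cross x-line → (0,5), t=1.5819 (wall)
  → r_3 = 1.5819
beam 4: φ=270°, α=240°
  d=(-0.5000,-0.8660)  start (2,4)  tX=0.7400 tY=0.6928  stride 1/|dx|=2.0000 1/|dy|=1.1547
    cross y-line → (2,3), t=0.6928
    cross x-line → (1,3), t=0.7400
    cross y-line → (1,2), t=1.8475
    cross x-line → (0,2), t=2.7400 (wall)
  → r_4 = 2.7400

ranges = [1.2000, 5.0807, 1.5819, 2.7400]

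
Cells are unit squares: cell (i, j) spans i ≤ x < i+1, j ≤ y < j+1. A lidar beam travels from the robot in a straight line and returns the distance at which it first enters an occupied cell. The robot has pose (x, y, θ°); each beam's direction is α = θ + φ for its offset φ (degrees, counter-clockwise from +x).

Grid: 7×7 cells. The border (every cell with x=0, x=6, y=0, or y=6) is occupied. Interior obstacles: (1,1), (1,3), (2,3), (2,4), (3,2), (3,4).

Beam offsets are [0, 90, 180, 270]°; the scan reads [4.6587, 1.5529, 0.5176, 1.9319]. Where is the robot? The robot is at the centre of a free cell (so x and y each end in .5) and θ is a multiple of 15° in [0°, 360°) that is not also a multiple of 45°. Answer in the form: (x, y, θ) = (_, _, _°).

The pose lattice has 19·16 = 304 candidates. Test each by forward raycasting.
  (5.5, 4.5, 165°): beam 1 = 1.5529 ≠ 4.6587 ✗
  (5.5, 3.5, 165°): beam 1 = 1.9319 ≠ 4.6587 ✗
  (4.5, 1.5, 60°): beam 1 = 3.0000 ≠ 4.6587 ✗
  (3.5, 1.5, 210°): beam 1 = 1.0000 ≠ 4.6587 ✗
  …
  (4.5, 5.5, 285°): r_1=4.6587, r_2=1.5529, r_3=0.5176, r_4=1.9319 — all match ✓
No second candidate reproduces the full scan.

(x, y, θ) = (4.5, 5.5, 285°)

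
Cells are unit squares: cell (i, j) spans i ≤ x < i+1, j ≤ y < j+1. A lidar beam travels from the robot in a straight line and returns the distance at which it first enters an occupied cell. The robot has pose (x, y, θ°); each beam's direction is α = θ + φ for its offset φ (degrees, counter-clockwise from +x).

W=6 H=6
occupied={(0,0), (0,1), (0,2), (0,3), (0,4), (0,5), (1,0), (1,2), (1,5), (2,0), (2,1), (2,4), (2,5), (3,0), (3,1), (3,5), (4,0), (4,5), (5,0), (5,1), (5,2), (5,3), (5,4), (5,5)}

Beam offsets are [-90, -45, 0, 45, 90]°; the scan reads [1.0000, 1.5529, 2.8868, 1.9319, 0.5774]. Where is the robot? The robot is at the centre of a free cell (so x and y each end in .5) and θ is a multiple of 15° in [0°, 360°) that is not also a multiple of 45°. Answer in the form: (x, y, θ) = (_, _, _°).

Enumerate (i+0.5, j+0.5, θ) over the 12 free cells and 16 admissible headings. For each, cast all 5 beams and compare to the given ranges.
  (4.5, 3.5, 240°): beam 1 = 1.7321 ≠ 1.0000 ✗
  (4.5, 1.5, 15°): beam 1 = 0.5176 ≠ 1.0000 ✗
  (1.5, 1.5, 300°): beam 1 = 0.5774 ≠ 1.0000 ✗
  (3.5, 2.5, 150°): beam 1 = 2.8868 ≠ 1.0000 ✗
  …
  (4.5, 4.5, 240°): r_1=1.0000, r_2=1.5529, r_3=2.8868, r_4=1.9319, r_5=0.5774 — all match ✓
Only this pose fits every beam.

(x, y, θ) = (4.5, 4.5, 240°)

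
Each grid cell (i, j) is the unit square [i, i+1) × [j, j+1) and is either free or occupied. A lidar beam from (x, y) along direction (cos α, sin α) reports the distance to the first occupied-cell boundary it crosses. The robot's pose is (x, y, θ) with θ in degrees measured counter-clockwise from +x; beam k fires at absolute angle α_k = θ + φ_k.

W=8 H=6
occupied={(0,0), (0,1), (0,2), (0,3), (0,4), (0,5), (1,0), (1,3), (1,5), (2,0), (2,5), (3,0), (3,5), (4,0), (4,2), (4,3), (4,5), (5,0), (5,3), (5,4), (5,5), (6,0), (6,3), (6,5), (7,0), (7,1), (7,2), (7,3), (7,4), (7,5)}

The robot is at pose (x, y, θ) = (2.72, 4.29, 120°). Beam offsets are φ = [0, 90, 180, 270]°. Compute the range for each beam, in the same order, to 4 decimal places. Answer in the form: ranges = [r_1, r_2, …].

ranges = [0.8198, 0.8314, 2.5600, 1.4200]

beam 1: φ=0°, α=120°
  direction (-0.5000, 0.8660); cell (2,4); t to first gridline: x 1.4400, y 0.8198 (then +2.0000 / +1.1547)
    (2,5) via y @ 0.8198  # hit
  → r_1 = 0.8198
beam 2: φ=90°, α=210°
  direction (-0.8660, -0.5000); cell (2,4); t to first gridline: x 0.8314, y 0.5800 (then +1.1547 / +2.0000)
    (2,3) via y @ 0.5800
    (1,3) via x @ 0.8314  # hit
  → r_2 = 0.8314
beam 3: φ=180°, α=300°
  direction (0.5000, -0.8660); cell (2,4); t to first gridline: x 0.5600, y 0.3349 (then +2.0000 / +1.1547)
    (2,3) via y @ 0.3349
    (3,3) via x @ 0.5600
    (3,2) via y @ 1.4896
    (4,2) via x @ 2.5600  # hit
  → r_3 = 2.5600
beam 4: φ=270°, α=30°
  direction (0.8660, 0.5000); cell (2,4); t to first gridline: x 0.3233, y 1.4200 (then +1.1547 / +2.0000)
    (3,4) via x @ 0.3233
    (3,5) via y @ 1.4200  # hit
  → r_4 = 1.4200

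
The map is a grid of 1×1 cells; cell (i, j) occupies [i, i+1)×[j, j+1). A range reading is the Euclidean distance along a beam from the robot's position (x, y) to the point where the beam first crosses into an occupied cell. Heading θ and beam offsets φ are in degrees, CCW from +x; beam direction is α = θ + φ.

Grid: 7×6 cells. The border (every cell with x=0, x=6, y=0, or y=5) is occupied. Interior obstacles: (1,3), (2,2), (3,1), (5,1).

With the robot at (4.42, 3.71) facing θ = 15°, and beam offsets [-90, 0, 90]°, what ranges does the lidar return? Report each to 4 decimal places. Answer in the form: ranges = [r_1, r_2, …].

ranges = [2.2409, 1.6357, 1.3355]

beam 1: φ=-90°, α=285°
  dir = (cos 285°, sin 285°) = (0.2588, -0.9659); from cell (4,3)
  next x-line at t=2.2409, next y-line at t=0.7350; Δt_x=3.8637, Δt_y=1.0353
    y: enter (4,2) at t=0.7350
    y: enter (4,1) at t=1.7703
    x: enter (5,1) at t=2.2409 ← occupied
  → r_1 = 2.2409
beam 2: φ=0°, α=15°
  dir = (cos 15°, sin 15°) = (0.9659, 0.2588); from cell (4,3)
  next x-line at t=0.6005, next y-line at t=1.1205; Δt_x=1.0353, Δt_y=3.8637
    x: enter (5,3) at t=0.6005
    y: enter (5,4) at t=1.1205
    x: enter (6,4) at t=1.6357 ← occupied
  → r_2 = 1.6357
beam 3: φ=90°, α=105°
  dir = (cos 105°, sin 105°) = (-0.2588, 0.9659); from cell (4,3)
  next x-line at t=1.6228, next y-line at t=0.3002; Δt_x=3.8637, Δt_y=1.0353
    y: enter (4,4) at t=0.3002
    y: enter (4,5) at t=1.3355 ← occupied
  → r_3 = 1.3355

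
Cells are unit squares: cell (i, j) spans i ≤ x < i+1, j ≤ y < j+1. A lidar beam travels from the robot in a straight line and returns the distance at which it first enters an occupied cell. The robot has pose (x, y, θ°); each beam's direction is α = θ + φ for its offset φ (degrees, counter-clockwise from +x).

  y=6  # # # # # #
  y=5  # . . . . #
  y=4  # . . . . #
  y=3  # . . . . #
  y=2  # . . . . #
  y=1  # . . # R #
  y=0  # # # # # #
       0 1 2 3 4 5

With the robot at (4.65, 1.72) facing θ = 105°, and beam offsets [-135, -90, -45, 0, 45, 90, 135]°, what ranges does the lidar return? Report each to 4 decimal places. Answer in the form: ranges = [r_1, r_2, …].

ranges = [0.4041, 0.3623, 0.7000, 4.4310, 4.2147, 0.6729, 0.8314]

beam 1: φ=-135°, α=330°
  d=(0.8660,-0.5000)  start (4,1)  tX=0.4041 tY=1.4400  stride 1/|dx|=1.1547 1/|dy|=2.0000
    cross x-line → (5,1), t=0.4041 (wall)
  → r_1 = 0.4041
beam 2: φ=-90°, α=15°
  d=(0.9659,0.2588)  start (4,1)  tX=0.3623 tY=1.0818  stride 1/|dx|=1.0353 1/|dy|=3.8637
    cross x-line → (5,1), t=0.3623 (wall)
  → r_2 = 0.3623
beam 3: φ=-45°, α=60°
  d=(0.5000,0.8660)  start (4,1)  tX=0.7000 tY=0.3233  stride 1/|dx|=2.0000 1/|dy|=1.1547
    cross y-line → (4,2), t=0.3233
    cross x-line → (5,2), t=0.7000 (wall)
  → r_3 = 0.7000
beam 4: φ=0°, α=105°
  d=(-0.2588,0.9659)  start (4,1)  tX=2.5114 tY=0.2899  stride 1/|dx|=3.8637 1/|dy|=1.0353
    cross y-line → (4,2), t=0.2899
    cross y-line → (4,3), t=1.3252
    cross y-line → (4,4), t=2.3604
    cross x-line → (3,4), t=2.5114
    cross y-line → (3,5), t=3.3957
    cross y-line → (3,6), t=4.4310 (wall)
  → r_4 = 4.4310
beam 5: φ=45°, α=150°
  d=(-0.8660,0.5000)  start (4,1)  tX=0.7506 tY=0.5600  stride 1/|dx|=1.1547 1/|dy|=2.0000
    cross y-line → (4,2), t=0.5600
    cross x-line → (3,2), t=0.7506
    cross x-line → (2,2), t=1.9053
    cross y-line → (2,3), t=2.5600
    cross x-line → (1,3), t=3.0600
    cross x-line → (0,3), t=4.2147 (wall)
  → r_5 = 4.2147
beam 6: φ=90°, α=195°
  d=(-0.9659,-0.2588)  start (4,1)  tX=0.6729 tY=2.7819  stride 1/|dx|=1.0353 1/|dy|=3.8637
    cross x-line → (3,1), t=0.6729 (wall)
  → r_6 = 0.6729
beam 7: φ=135°, α=240°
  d=(-0.5000,-0.8660)  start (4,1)  tX=1.3000 tY=0.8314  stride 1/|dx|=2.0000 1/|dy|=1.1547
    cross y-line → (4,0), t=0.8314 (wall)
  → r_7 = 0.8314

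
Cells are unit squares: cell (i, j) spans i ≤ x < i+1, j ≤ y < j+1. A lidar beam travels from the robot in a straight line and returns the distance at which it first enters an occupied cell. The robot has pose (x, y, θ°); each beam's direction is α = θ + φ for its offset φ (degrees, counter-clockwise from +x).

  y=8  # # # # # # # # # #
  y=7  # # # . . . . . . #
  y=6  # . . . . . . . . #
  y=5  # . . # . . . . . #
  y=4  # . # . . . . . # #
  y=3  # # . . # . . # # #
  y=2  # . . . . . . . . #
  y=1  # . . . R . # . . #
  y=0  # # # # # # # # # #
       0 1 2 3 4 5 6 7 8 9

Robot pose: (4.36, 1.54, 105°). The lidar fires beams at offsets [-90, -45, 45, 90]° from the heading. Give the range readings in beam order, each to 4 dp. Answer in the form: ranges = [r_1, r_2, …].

ranges = [1.6979, 7.4594, 2.9200, 2.0864]

beam 1: φ=-90°, α=15°
  dir = (cos 15°, sin 15°) = (0.9659, 0.2588); from cell (4,1)
  next x-line at t=0.6626, next y-line at t=1.7773; Δt_x=1.0353, Δt_y=3.8637
    x: enter (5,1) at t=0.6626
    x: enter (6,1) at t=1.6979 ← occupied
  → r_1 = 1.6979
beam 2: φ=-45°, α=60°
  dir = (cos 60°, sin 60°) = (0.5000, 0.8660); from cell (4,1)
  next x-line at t=1.2800, next y-line at t=0.5312; Δt_x=2.0000, Δt_y=1.1547
    y: enter (4,2) at t=0.5312
    x: enter (5,2) at t=1.2800
    y: enter (5,3) at t=1.6859
    y: enter (5,4) at t=2.8406
    x: enter (6,4) at t=3.2800
    y: enter (6,5) at t=3.9953
    y: enter (6,6) at t=5.1500
    x: enter (7,6) at t=5.2800
    y: enter (7,7) at t=6.3047
    x: enter (8,7) at t=7.2800
    y: enter (8,8) at t=7.4594 ← occupied
  → r_2 = 7.4594
beam 3: φ=45°, α=150°
  dir = (cos 150°, sin 150°) = (-0.8660, 0.5000); from cell (4,1)
  next x-line at t=0.4157, next y-line at t=0.9200; Δt_x=1.1547, Δt_y=2.0000
    x: enter (3,1) at t=0.4157
    y: enter (3,2) at t=0.9200
    x: enter (2,2) at t=1.5704
    x: enter (1,2) at t=2.7251
    y: enter (1,3) at t=2.9200 ← occupied
  → r_3 = 2.9200
beam 4: φ=90°, α=195°
  dir = (cos 195°, sin 195°) = (-0.9659, -0.2588); from cell (4,1)
  next x-line at t=0.3727, next y-line at t=2.0864; Δt_x=1.0353, Δt_y=3.8637
    x: enter (3,1) at t=0.3727
    x: enter (2,1) at t=1.4080
    y: enter (2,0) at t=2.0864 ← occupied
  → r_4 = 2.0864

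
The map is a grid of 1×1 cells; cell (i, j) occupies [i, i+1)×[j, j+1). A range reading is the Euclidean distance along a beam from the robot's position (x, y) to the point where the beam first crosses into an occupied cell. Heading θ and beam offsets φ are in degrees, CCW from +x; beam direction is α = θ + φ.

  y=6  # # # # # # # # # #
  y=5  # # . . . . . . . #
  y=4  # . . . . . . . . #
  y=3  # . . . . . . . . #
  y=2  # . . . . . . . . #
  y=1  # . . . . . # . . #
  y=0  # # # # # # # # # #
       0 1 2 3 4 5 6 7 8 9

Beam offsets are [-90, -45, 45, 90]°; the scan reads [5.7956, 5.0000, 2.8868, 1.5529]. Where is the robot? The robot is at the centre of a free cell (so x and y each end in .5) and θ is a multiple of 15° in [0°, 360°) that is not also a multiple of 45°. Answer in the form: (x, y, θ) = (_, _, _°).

The pose lattice has 38·16 = 608 candidates. Test each by forward raycasting.
  (2.5, 3.5, 165°): beam 1 = 2.5882 ≠ 5.7956 ✗
  (2.5, 2.5, 300°): beam 1 = 1.7321 ≠ 5.7956 ✗
  (5.5, 4.5, 210°): beam 1 = 1.7321 ≠ 5.7956 ✗
  (5.5, 1.5, 345°): beam 1 = 0.5176 ≠ 5.7956 ✗
  (2.5, 4.5, 210°): beam 1 = 1.0000 ≠ 5.7956 ✗
  …
  (7.5, 3.5, 255°): r_1=5.7956, r_2=5.0000, r_3=2.8868, r_4=1.5529 — all match ✓
Only this pose fits every beam.

(x, y, θ) = (7.5, 3.5, 255°)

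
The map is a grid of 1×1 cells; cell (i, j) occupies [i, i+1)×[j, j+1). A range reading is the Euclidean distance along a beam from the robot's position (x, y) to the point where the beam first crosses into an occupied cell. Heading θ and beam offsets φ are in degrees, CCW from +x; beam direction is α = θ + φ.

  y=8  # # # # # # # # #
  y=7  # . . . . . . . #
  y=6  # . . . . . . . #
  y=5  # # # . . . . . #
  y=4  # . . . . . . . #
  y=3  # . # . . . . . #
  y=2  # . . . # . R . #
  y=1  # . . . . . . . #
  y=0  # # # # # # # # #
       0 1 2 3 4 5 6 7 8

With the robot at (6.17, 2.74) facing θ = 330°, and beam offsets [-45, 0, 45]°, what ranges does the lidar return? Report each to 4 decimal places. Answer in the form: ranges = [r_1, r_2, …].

beam 1: φ=-45°, α=285°
  dir = (cos 285°, sin 285°) = (0.2588, -0.9659); from cell (6,2)
  next x-line at t=3.2069, next y-line at t=0.7661; Δt_x=3.8637, Δt_y=1.0353
    y: enter (6,1) at t=0.7661
    y: enter (6,0) at t=1.8014 ← occupied
  → r_1 = 1.8014
beam 2: φ=0°, α=330°
  dir = (cos 330°, sin 330°) = (0.8660, -0.5000); from cell (6,2)
  next x-line at t=0.9584, next y-line at t=1.4800; Δt_x=1.1547, Δt_y=2.0000
    x: enter (7,2) at t=0.9584
    y: enter (7,1) at t=1.4800
    x: enter (8,1) at t=2.1131 ← occupied
  → r_2 = 2.1131
beam 3: φ=45°, α=15°
  dir = (cos 15°, sin 15°) = (0.9659, 0.2588); from cell (6,2)
  next x-line at t=0.8593, next y-line at t=1.0046; Δt_x=1.0353, Δt_y=3.8637
    x: enter (7,2) at t=0.8593
    y: enter (7,3) at t=1.0046
    x: enter (8,3) at t=1.8946 ← occupied
  → r_3 = 1.8946

ranges = [1.8014, 2.1131, 1.8946]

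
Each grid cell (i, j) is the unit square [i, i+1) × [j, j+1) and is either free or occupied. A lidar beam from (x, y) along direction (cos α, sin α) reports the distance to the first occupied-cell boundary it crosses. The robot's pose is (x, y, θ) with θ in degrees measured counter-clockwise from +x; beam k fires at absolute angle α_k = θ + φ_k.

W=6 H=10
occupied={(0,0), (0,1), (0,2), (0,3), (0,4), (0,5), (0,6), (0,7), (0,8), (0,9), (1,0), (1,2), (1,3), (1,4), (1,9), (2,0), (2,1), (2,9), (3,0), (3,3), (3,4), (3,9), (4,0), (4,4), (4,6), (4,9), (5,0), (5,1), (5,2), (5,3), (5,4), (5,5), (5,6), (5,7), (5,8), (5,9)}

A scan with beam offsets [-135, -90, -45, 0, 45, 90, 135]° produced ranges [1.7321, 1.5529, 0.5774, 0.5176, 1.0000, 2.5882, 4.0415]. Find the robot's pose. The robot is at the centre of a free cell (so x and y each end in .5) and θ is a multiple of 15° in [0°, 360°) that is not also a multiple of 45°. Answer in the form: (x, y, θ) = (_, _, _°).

(x, y, θ) = (3.5, 8.5, 105°)

The pose lattice has 24·16 = 384 candidates. Test each by forward raycasting.
  (3.5, 1.5, 240°): beam 1 = 1.5529 ≠ 1.7321 ✗
  (2.5, 2.5, 75°): beam 1 = 0.5774 ≠ 1.7321 ✗
  (4.5, 7.5, 210°): beam 1 = 1.5529 ≠ 1.7321 ✗
  (1.5, 6.5, 60°): beam 1 = 1.5529 ≠ 1.7321 ✗
  …
  (3.5, 8.5, 105°): r_1=1.7321, r_2=1.5529, r_3=0.5774, r_4=0.5176, r_5=1.0000, r_6=2.5882, r_7=4.0415 — all match ✓
Only this pose fits every beam.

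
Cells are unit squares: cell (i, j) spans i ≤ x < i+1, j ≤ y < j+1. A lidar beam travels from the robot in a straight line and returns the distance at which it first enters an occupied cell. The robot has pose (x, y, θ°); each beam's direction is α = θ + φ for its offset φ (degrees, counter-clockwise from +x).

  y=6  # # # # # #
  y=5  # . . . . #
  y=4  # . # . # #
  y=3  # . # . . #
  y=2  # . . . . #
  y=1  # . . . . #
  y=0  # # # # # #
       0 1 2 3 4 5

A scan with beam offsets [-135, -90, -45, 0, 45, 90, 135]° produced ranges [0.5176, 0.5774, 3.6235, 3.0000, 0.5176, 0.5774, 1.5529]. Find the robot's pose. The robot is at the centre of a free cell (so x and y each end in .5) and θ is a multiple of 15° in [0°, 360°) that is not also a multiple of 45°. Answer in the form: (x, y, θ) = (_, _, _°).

The pose lattice has 17·16 = 272 candidates. Test each by forward raycasting.
  (4.5, 1.5, 210°): beam 1 = 1.9319 ≠ 0.5176 ✗
  (1.5, 2.5, 195°): beam 1 = 1.0000 ≠ 0.5176 ✗
  (1.5, 3.5, 150°): beam 2 = 1.0000 ≠ 0.5774 ✗
  (4.5, 5.5, 345°): beam 1 = 1.7321 ≠ 0.5176 ✗
  (1.5, 2.5, 240°): beam 1 = 1.9319 ≠ 0.5176 ✗
  …
  (3.5, 4.5, 300°): r_1=0.5176, r_2=0.5774, r_3=3.6235, r_4=3.0000, r_5=0.5176, r_6=0.5774, r_7=1.5529 — all match ✓
Unique over the lattice → pose = (3.5, 4.5, 300°).

(x, y, θ) = (3.5, 4.5, 300°)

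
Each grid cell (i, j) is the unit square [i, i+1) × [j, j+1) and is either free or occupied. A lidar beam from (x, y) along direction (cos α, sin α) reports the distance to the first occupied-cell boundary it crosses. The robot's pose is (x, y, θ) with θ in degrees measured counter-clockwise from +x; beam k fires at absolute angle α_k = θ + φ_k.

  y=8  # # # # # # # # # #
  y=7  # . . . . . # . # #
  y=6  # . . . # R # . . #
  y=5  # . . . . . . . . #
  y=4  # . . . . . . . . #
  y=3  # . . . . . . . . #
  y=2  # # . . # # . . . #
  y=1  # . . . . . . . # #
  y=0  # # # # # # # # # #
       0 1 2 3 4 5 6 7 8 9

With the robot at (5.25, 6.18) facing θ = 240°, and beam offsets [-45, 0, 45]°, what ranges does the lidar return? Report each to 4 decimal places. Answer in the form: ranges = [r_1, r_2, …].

beam 1: φ=-45°, α=195°
  dir = (cos 195°, sin 195°) = (-0.9659, -0.2588); from cell (5,6)
  next x-line at t=0.2588, next y-line at t=0.6955; Δt_x=1.0353, Δt_y=3.8637
    x: enter (4,6) at t=0.2588 ← occupied
  → r_1 = 0.2588
beam 2: φ=0°, α=240°
  dir = (cos 240°, sin 240°) = (-0.5000, -0.8660); from cell (5,6)
  next x-line at t=0.5000, next y-line at t=0.2078; Δt_x=2.0000, Δt_y=1.1547
    y: enter (5,5) at t=0.2078
    x: enter (4,5) at t=0.5000
    y: enter (4,4) at t=1.3625
    x: enter (3,4) at t=2.5000
    y: enter (3,3) at t=2.5172
    y: enter (3,2) at t=3.6719
    x: enter (2,2) at t=4.5000
    y: enter (2,1) at t=4.8266
    y: enter (2,0) at t=5.9813 ← occupied
  → r_2 = 5.9813
beam 3: φ=45°, α=285°
  dir = (cos 285°, sin 285°) = (0.2588, -0.9659); from cell (5,6)
  next x-line at t=2.8978, next y-line at t=0.1863; Δt_x=3.8637, Δt_y=1.0353
    y: enter (5,5) at t=0.1863
    y: enter (5,4) at t=1.2216
    y: enter (5,3) at t=2.2569
    x: enter (6,3) at t=2.8978
    y: enter (6,2) at t=3.2922
    y: enter (6,1) at t=4.3275
    y: enter (6,0) at t=5.3627 ← occupied
  → r_3 = 5.3627

ranges = [0.2588, 5.9813, 5.3627]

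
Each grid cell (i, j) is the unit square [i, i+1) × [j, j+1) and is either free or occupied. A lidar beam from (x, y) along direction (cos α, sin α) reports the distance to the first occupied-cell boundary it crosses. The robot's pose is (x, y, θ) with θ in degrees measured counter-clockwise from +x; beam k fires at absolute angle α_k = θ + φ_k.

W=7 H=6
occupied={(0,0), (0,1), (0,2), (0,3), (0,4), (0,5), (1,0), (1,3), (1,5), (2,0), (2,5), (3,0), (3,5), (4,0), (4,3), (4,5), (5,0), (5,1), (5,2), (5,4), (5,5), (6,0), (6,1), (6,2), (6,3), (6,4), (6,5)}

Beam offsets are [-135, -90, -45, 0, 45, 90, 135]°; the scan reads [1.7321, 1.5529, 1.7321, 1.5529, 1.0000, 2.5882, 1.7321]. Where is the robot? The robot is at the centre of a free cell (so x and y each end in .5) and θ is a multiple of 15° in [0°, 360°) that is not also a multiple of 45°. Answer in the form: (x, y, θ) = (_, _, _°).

The pose lattice has 15·16 = 240 candidates. Test each by forward raycasting.
  (3.5, 1.5, 330°): beam 1 = 1.9319 ≠ 1.7321 ✗
  (3.5, 4.5, 240°): beam 1 = 0.5176 ≠ 1.7321 ✗
  (4.5, 1.5, 345°): beam 1 = 1.0000 ≠ 1.7321 ✗
  (3.5, 2.5, 165°): beam 1 = 1.0000 ≠ 1.7321 ✗
  …
  (3.5, 2.5, 15°): r_1=1.7321, r_2=1.5529, r_3=1.7321, r_4=1.5529, r_5=1.0000, r_6=2.5882, r_7=1.7321 — all match ✓
No second candidate reproduces the full scan.

(x, y, θ) = (3.5, 2.5, 15°)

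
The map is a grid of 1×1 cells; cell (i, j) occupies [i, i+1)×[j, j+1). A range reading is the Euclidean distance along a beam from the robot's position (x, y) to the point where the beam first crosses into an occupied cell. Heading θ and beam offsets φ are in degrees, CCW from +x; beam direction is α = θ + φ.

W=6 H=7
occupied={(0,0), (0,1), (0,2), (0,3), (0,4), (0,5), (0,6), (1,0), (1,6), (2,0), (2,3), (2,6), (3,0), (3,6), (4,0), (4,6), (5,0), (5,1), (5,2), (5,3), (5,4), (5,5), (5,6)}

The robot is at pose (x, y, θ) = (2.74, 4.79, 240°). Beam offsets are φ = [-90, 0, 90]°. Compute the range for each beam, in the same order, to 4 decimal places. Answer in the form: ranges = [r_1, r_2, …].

beam 1: φ=-90°, α=150°
  cosα=-0.8660 sinα=0.5000 | (2,4) | tMaxX 0.8545 tMaxY 0.4200 | tΔX 1.1547 tΔY 2.0000
    t=0.4200 [y] (2,5)
    t=0.8545 [x] (1,5)
    t=2.0092 [x] (0,5) — stop
  → r_1 = 2.0092
beam 2: φ=0°, α=240°
  cosα=-0.5000 sinα=-0.8660 | (2,4) | tMaxX 1.4800 tMaxY 0.9122 | tΔX 2.0000 tΔY 1.1547
    t=0.9122 [y] (2,3) — stop
  → r_2 = 0.9122
beam 3: φ=90°, α=330°
  cosα=0.8660 sinα=-0.5000 | (2,4) | tMaxX 0.3002 tMaxY 1.5800 | tΔX 1.1547 tΔY 2.0000
    t=0.3002 [x] (3,4)
    t=1.4549 [x] (4,4)
    t=1.5800 [y] (4,3)
    t=2.6096 [x] (5,3) — stop
  → r_3 = 2.6096

ranges = [2.0092, 0.9122, 2.6096]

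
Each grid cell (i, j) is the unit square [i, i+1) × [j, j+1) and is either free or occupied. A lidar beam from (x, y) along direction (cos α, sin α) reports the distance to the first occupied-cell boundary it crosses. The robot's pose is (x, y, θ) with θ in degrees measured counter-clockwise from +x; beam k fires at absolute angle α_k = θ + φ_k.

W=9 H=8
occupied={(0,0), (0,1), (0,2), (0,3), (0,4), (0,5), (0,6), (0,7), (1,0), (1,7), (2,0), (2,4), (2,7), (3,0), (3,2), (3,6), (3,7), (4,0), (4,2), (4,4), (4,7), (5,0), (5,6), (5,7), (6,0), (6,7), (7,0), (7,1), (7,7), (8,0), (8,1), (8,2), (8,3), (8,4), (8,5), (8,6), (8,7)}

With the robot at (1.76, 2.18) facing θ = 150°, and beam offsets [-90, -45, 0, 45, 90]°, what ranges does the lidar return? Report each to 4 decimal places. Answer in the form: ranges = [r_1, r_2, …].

ranges = [2.1016, 2.9364, 0.8776, 0.7868, 1.3625]

beam 1: φ=-90°, α=60°
  cosα=0.5000 sinα=0.8660 | (1,2) | tMaxX 0.4800 tMaxY 0.9469 | tΔX 2.0000 tΔY 1.1547
    t=0.4800 [x] (2,2)
    t=0.9469 [y] (2,3)
    t=2.1016 [y] (2,4) — stop
  → r_1 = 2.1016
beam 2: φ=-45°, α=105°
  cosα=-0.2588 sinα=0.9659 | (1,2) | tMaxX 2.9364 tMaxY 0.8489 | tΔX 3.8637 tΔY 1.0353
    t=0.8489 [y] (1,3)
    t=1.8842 [y] (1,4)
    t=2.9195 [y] (1,5)
    t=2.9364 [x] (0,5) — stop
  → r_2 = 2.9364
beam 3: φ=0°, α=150°
  cosα=-0.8660 sinα=0.5000 | (1,2) | tMaxX 0.8776 tMaxY 1.6400 | tΔX 1.1547 tΔY 2.0000
    t=0.8776 [x] (0,2) — stop
  → r_3 = 0.8776
beam 4: φ=45°, α=195°
  cosα=-0.9659 sinα=-0.2588 | (1,2) | tMaxX 0.7868 tMaxY 0.6955 | tΔX 1.0353 tΔY 3.8637
    t=0.6955 [y] (1,1)
    t=0.7868 [x] (0,1) — stop
  → r_4 = 0.7868
beam 5: φ=90°, α=240°
  cosα=-0.5000 sinα=-0.8660 | (1,2) | tMaxX 1.5200 tMaxY 0.2078 | tΔX 2.0000 tΔY 1.1547
    t=0.2078 [y] (1,1)
    t=1.3625 [y] (1,0) — stop
  → r_5 = 1.3625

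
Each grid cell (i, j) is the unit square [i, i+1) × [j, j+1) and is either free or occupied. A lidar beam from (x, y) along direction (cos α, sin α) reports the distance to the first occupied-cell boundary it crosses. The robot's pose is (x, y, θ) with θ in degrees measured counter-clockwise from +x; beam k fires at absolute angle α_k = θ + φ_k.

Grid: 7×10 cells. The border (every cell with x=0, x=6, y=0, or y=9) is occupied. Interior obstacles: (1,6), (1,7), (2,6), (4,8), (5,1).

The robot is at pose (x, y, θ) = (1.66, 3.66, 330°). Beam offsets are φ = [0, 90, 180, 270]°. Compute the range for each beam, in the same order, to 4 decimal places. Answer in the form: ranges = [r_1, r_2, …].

beam 1: φ=0°, α=330°
  d=(0.8660,-0.5000)  start (1,3)  tX=0.3926 tY=1.3200  stride 1/|dx|=1.1547 1/|dy|=2.0000
    cross x-line → (2,3), t=0.3926
    cross y-line → (2,2), t=1.3200
    cross x-line → (3,2), t=1.5473
    cross x-line → (4,2), t=2.7020
    cross y-line → (4,1), t=3.3200
    cross x-line → (5,1), t=3.8567 (wall)
  → r_1 = 3.8567
beam 2: φ=90°, α=60°
  d=(0.5000,0.8660)  start (1,3)  tX=0.6800 tY=0.3926  stride 1/|dx|=2.0000 1/|dy|=1.1547
    cross y-line → (1,4), t=0.3926
    cross x-line → (2,4), t=0.6800
    cross y-line → (2,5), t=1.5473
    cross x-line → (3,5), t=2.6800
    cross y-line → (3,6), t=2.7020
    cross y-line → (3,7), t=3.8567
    cross x-line → (4,7), t=4.6800
    cross y-line → (4,8), t=5.0114 (wall)
  → r_2 = 5.0114
beam 3: φ=180°, α=150°
  d=(-0.8660,0.5000)  start (1,3)  tX=0.7621 tY=0.6800  stride 1/|dx|=1.1547 1/|dy|=2.0000
    cross y-line → (1,4), t=0.6800
    cross x-line → (0,4), t=0.7621 (wall)
  → r_3 = 0.7621
beam 4: φ=270°, α=240°
  d=(-0.5000,-0.8660)  start (1,3)  tX=1.3200 tY=0.7621  stride 1/|dx|=2.0000 1/|dy|=1.1547
    cross y-line → (1,2), t=0.7621
    cross x-line → (0,2), t=1.3200 (wall)
  → r_4 = 1.3200

ranges = [3.8567, 5.0114, 0.7621, 1.3200]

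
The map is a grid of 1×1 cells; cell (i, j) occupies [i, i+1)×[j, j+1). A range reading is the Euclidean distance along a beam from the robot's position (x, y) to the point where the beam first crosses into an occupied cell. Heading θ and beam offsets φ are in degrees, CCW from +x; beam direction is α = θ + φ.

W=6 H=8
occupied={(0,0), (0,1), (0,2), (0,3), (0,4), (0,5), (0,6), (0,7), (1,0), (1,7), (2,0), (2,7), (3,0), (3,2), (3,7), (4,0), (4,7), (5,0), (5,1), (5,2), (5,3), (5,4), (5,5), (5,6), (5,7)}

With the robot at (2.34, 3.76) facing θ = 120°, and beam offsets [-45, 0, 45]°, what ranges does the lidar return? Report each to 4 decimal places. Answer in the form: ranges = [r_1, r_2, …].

beam 1: φ=-45°, α=75°
  cosα=0.2588 sinα=0.9659 | (2,3) | tMaxX 2.5500 tMaxY 0.2485 | tΔX 3.8637 tΔY 1.0353
    t=0.2485 [y] (2,4)
    t=1.2837 [y] (2,5)
    t=2.3190 [y] (2,6)
    t=2.5500 [x] (3,6)
    t=3.3543 [y] (3,7) — stop
  → r_1 = 3.3543
beam 2: φ=0°, α=120°
  cosα=-0.5000 sinα=0.8660 | (2,3) | tMaxX 0.6800 tMaxY 0.2771 | tΔX 2.0000 tΔY 1.1547
    t=0.2771 [y] (2,4)
    t=0.6800 [x] (1,4)
    t=1.4318 [y] (1,5)
    t=2.5865 [y] (1,6)
    t=2.6800 [x] (0,6) — stop
  → r_2 = 2.6800
beam 3: φ=45°, α=165°
  cosα=-0.9659 sinα=0.2588 | (2,3) | tMaxX 0.3520 tMaxY 0.9273 | tΔX 1.0353 tΔY 3.8637
    t=0.3520 [x] (1,3)
    t=0.9273 [y] (1,4)
    t=1.3873 [x] (0,4) — stop
  → r_3 = 1.3873

ranges = [3.3543, 2.6800, 1.3873]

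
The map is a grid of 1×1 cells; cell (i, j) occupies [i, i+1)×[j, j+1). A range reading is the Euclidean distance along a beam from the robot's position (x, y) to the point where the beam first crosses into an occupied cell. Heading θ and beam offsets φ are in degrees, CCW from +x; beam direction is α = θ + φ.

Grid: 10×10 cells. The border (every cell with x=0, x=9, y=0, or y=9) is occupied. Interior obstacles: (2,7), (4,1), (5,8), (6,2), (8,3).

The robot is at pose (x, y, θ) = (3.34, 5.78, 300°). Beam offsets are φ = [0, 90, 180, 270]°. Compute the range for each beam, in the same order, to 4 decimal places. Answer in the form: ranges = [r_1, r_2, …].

ranges = [5.5195, 6.4400, 1.4087, 2.7020]

beam 1: φ=0°, α=300°
  direction (0.5000, -0.8660); cell (3,5); t to first gridline: x 1.3200, y 0.9007 (then +2.0000 / +1.1547)
    (3,4) via y @ 0.9007
    (4,4) via x @ 1.3200
    (4,3) via y @ 2.0554
    (4,2) via y @ 3.2101
    (5,2) via x @ 3.3200
    (5,1) via y @ 4.3648
    (6,1) via x @ 5.3200
    (6,0) via y @ 5.5195  # hit
  → r_1 = 5.5195
beam 2: φ=90°, α=30°
  direction (0.8660, 0.5000); cell (3,5); t to first gridline: x 0.7621, y 0.4400 (then +1.1547 / +2.0000)
    (3,6) via y @ 0.4400
    (4,6) via x @ 0.7621
    (5,6) via x @ 1.9168
    (5,7) via y @ 2.4400
    (6,7) via x @ 3.0715
    (7,7) via x @ 4.2262
    (7,8) via y @ 4.4400
    (8,8) via x @ 5.3809
    (8,9) via y @ 6.4400  # hit
  → r_2 = 6.4400
beam 3: φ=180°, α=120°
  direction (-0.5000, 0.8660); cell (3,5); t to first gridline: x 0.6800, y 0.2540 (then +2.0000 / +1.1547)
    (3,6) via y @ 0.2540
    (2,6) via x @ 0.6800
    (2,7) via y @ 1.4087  # hit
  → r_3 = 1.4087
beam 4: φ=270°, α=210°
  direction (-0.8660, -0.5000); cell (3,5); t to first gridline: x 0.3926, y 1.5600 (then +1.1547 / +2.0000)
    (2,5) via x @ 0.3926
    (1,5) via x @ 1.5473
    (1,4) via y @ 1.5600
    (0,4) via x @ 2.7020  # hit
  → r_4 = 2.7020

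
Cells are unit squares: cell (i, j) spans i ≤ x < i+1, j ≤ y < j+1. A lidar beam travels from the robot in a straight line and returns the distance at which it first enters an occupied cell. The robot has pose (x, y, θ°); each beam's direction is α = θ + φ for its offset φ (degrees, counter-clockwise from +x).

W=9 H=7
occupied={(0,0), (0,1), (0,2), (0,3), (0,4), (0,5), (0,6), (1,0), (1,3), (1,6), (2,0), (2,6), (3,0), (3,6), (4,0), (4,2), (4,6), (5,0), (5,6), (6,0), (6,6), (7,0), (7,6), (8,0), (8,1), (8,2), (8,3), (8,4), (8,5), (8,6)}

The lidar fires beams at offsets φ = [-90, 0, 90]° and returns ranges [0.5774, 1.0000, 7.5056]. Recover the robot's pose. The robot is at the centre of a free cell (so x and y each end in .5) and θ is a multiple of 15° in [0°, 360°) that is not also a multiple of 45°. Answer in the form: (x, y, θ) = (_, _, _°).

Enumerate (i+0.5, j+0.5, θ) over the 33 free cells and 16 admissible headings. For each, cast all 3 beams and compare to the given ranges.
  (1.5, 5.5, 15°): beam 1 = 1.5529 ≠ 0.5774 ✗
  (1.5, 5.5, 150°): beam 2 = 0.5774 ≠ 1.0000 ✗
  (4.5, 3.5, 165°): beam 1 = 2.5882 ≠ 0.5774 ✗
  (4.5, 4.5, 105°): beam 1 = 3.6235 ≠ 0.5774 ✗
  …
  (1.5, 5.5, 240°): r_1=0.5774, r_2=1.0000, r_3=7.5056 — all match ✓
Unique over the lattice → pose = (1.5, 5.5, 240°).

(x, y, θ) = (1.5, 5.5, 240°)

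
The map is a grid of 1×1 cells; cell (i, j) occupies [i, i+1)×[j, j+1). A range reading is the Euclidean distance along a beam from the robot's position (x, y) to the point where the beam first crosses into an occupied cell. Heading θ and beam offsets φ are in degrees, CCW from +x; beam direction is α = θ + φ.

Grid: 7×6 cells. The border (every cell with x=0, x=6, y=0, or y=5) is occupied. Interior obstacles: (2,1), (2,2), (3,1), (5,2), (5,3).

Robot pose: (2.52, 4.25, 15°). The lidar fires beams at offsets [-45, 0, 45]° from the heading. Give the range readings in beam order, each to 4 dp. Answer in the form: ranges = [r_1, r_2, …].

beam 1: φ=-45°, α=330°
  dir = (cos 330°, sin 330°) = (0.8660, -0.5000); from cell (2,4)
  next x-line at t=0.5543, next y-line at t=0.5000; Δt_x=1.1547, Δt_y=2.0000
    y: enter (2,3) at t=0.5000
    x: enter (3,3) at t=0.5543
    x: enter (4,3) at t=1.7090
    y: enter (4,2) at t=2.5000
    x: enter (5,2) at t=2.8637 ← occupied
  → r_1 = 2.8637
beam 2: φ=0°, α=15°
  dir = (cos 15°, sin 15°) = (0.9659, 0.2588); from cell (2,4)
  next x-line at t=0.4969, next y-line at t=2.8978; Δt_x=1.0353, Δt_y=3.8637
    x: enter (3,4) at t=0.4969
    x: enter (4,4) at t=1.5322
    x: enter (5,4) at t=2.5675
    y: enter (5,5) at t=2.8978 ← occupied
  → r_2 = 2.8978
beam 3: φ=45°, α=60°
  dir = (cos 60°, sin 60°) = (0.5000, 0.8660); from cell (2,4)
  next x-line at t=0.9600, next y-line at t=0.8660; Δt_x=2.0000, Δt_y=1.1547
    y: enter (2,5) at t=0.8660 ← occupied
  → r_3 = 0.8660

ranges = [2.8637, 2.8978, 0.8660]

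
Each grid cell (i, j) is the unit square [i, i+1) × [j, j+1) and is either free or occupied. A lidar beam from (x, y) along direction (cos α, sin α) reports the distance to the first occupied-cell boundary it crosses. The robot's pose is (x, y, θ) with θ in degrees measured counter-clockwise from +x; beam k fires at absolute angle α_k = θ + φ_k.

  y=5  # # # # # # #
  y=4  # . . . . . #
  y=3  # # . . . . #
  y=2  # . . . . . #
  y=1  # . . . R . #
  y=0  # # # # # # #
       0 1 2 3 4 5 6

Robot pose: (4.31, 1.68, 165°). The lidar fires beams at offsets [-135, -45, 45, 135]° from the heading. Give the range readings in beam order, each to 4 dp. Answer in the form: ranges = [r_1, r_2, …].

beam 1: φ=-135°, α=30°
  dir = (cos 30°, sin 30°) = (0.8660, 0.5000); from cell (4,1)
  next x-line at t=0.7967, next y-line at t=0.6400; Δt_x=1.1547, Δt_y=2.0000
    y: enter (4,2) at t=0.6400
    x: enter (5,2) at t=0.7967
    x: enter (6,2) at t=1.9514 ← occupied
  → r_1 = 1.9514
beam 2: φ=-45°, α=120°
  dir = (cos 120°, sin 120°) = (-0.5000, 0.8660); from cell (4,1)
  next x-line at t=0.6200, next y-line at t=0.3695; Δt_x=2.0000, Δt_y=1.1547
    y: enter (4,2) at t=0.3695
    x: enter (3,2) at t=0.6200
    y: enter (3,3) at t=1.5242
    x: enter (2,3) at t=2.6200
    y: enter (2,4) at t=2.6789
    y: enter (2,5) at t=3.8336 ← occupied
  → r_2 = 3.8336
beam 3: φ=45°, α=210°
  dir = (cos 210°, sin 210°) = (-0.8660, -0.5000); from cell (4,1)
  next x-line at t=0.3580, next y-line at t=1.3600; Δt_x=1.1547, Δt_y=2.0000
    x: enter (3,1) at t=0.3580
    y: enter (3,0) at t=1.3600 ← occupied
  → r_3 = 1.3600
beam 4: φ=135°, α=300°
  dir = (cos 300°, sin 300°) = (0.5000, -0.8660); from cell (4,1)
  next x-line at t=1.3800, next y-line at t=0.7852; Δt_x=2.0000, Δt_y=1.1547
    y: enter (4,0) at t=0.7852 ← occupied
  → r_4 = 0.7852

ranges = [1.9514, 3.8336, 1.3600, 0.7852]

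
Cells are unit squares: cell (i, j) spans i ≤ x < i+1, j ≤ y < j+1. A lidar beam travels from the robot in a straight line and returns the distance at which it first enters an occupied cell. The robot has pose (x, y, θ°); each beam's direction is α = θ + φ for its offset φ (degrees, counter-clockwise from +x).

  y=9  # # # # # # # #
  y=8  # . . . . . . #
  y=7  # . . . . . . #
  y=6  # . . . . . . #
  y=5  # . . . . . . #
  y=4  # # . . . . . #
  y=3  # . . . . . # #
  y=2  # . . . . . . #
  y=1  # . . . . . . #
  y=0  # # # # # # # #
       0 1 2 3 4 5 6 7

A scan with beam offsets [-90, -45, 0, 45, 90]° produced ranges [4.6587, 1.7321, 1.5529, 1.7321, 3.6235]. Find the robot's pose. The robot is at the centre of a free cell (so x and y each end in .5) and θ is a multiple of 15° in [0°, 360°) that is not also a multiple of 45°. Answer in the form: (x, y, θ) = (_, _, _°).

(x, y, θ) = (5.5, 5.5, 345°)

Enumerate (i+0.5, j+0.5, θ) over the 46 free cells and 16 admissible headings. For each, cast all 5 beams and compare to the given ranges.
  (6.5, 8.5, 165°): beam 1 = 0.5176 ≠ 4.6587 ✗
  (4.5, 6.5, 255°): beam 1 = 3.6235 ≠ 4.6587 ✗
  (5.5, 5.5, 330°): beam 1 = 5.1962 ≠ 4.6587 ✗
  (1.5, 8.5, 120°): beam 1 = 1.0000 ≠ 4.6587 ✗
  (2.5, 7.5, 15°): beam 1 = 6.7293 ≠ 4.6587 ✗
  …
  (5.5, 5.5, 345°): r_1=4.6587, r_2=1.7321, r_3=1.5529, r_4=1.7321, r_5=3.6235 — all match ✓
Unique over the lattice → pose = (5.5, 5.5, 345°).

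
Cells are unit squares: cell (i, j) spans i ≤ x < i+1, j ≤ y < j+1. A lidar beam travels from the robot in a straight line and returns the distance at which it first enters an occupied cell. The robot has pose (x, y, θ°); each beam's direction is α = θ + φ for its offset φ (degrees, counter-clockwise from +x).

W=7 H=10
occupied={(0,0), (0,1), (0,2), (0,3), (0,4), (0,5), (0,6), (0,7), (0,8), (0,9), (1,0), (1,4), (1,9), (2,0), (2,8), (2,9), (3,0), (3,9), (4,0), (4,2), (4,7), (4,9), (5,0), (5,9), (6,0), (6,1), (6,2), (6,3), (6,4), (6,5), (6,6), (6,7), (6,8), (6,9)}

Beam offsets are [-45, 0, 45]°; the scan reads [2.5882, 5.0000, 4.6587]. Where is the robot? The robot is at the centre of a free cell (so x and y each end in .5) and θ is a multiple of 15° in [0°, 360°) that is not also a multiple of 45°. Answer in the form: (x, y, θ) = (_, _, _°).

Enumerate (i+0.5, j+0.5, θ) over the 36 free cells and 16 admissible headings. For each, cast all 3 beams and compare to the given ranges.
  (4.5, 4.5, 75°): beam 1 = 1.7321 ≠ 2.5882 ✗
  (4.5, 1.5, 165°): beam 1 = 0.5774 ≠ 2.5882 ✗
  (3.5, 4.5, 345°): beam 1 = 1.7321 ≠ 2.5882 ✗
  …
  (3.5, 3.5, 60°): r_1=2.5882, r_2=5.0000, r_3=4.6587 — all match ✓
Unique over the lattice → pose = (3.5, 3.5, 60°).

(x, y, θ) = (3.5, 3.5, 60°)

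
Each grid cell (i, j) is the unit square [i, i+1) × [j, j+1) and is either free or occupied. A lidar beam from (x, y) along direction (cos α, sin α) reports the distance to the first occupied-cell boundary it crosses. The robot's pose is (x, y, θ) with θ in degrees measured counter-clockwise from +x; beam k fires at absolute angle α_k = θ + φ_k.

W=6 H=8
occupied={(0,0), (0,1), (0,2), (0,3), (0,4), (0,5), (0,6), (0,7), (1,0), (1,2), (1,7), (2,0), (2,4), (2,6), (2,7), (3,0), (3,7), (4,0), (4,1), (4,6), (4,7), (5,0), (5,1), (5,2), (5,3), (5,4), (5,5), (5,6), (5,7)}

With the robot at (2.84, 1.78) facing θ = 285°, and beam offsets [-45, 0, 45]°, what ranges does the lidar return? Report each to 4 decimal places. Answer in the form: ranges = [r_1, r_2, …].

beam 1: φ=-45°, α=240°
  direction (-0.5000, -0.8660); cell (2,1); t to first gridline: x 1.6800, y 0.9007 (then +2.0000 / +1.1547)
    (2,0) via y @ 0.9007  # hit
  → r_1 = 0.9007
beam 2: φ=0°, α=285°
  direction (0.2588, -0.9659); cell (2,1); t to first gridline: x 0.6182, y 0.8075 (then +3.8637 / +1.0353)
    (3,1) via x @ 0.6182
    (3,0) via y @ 0.8075  # hit
  → r_2 = 0.8075
beam 3: φ=45°, α=330°
  direction (0.8660, -0.5000); cell (2,1); t to first gridline: x 0.1848, y 1.5600 (then +1.1547 / +2.0000)
    (3,1) via x @ 0.1848
    (4,1) via x @ 1.3395  # hit
  → r_3 = 1.3395

ranges = [0.9007, 0.8075, 1.3395]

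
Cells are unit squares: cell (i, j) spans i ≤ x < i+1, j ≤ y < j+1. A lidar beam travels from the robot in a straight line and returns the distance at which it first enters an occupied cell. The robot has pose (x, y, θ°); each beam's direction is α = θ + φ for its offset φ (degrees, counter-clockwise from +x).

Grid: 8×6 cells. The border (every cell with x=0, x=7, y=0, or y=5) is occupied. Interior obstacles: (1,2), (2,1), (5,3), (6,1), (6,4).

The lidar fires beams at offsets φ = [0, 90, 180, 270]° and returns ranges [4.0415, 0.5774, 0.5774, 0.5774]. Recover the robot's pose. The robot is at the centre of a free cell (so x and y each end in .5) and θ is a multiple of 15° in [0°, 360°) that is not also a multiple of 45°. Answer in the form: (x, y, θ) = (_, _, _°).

Candidates: 19 free-cell centres × 16 headings = 304 poses. Raycast each; keep the one whose scan matches to 4 dp.
  (3.5, 3.5, 75°): beam 1 = 1.5529 ≠ 4.0415 ✗
  (5.5, 1.5, 15°): beam 1 = 0.5176 ≠ 4.0415 ✗
  (4.5, 2.5, 60°): beam 1 = 1.0000 ≠ 4.0415 ✗
  (2.5, 4.5, 300°): beam 2 = 1.0000 ≠ 0.5774 ✗
  …
  (5.5, 4.5, 210°): r_1=4.0415, r_2=0.5774, r_3=0.5774, r_4=0.5774 — all match ✓
Unique over the lattice → pose = (5.5, 4.5, 210°).

(x, y, θ) = (5.5, 4.5, 210°)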